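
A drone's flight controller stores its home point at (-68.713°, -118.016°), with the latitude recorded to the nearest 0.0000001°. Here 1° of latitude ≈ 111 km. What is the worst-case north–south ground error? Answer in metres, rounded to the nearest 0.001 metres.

Rounding to 7 decimal places leaves the latitude within ±5e-08° of the true value.
So the N–S error is at most 5e-08 × 111000 = 0.00555 m.

0.006 metres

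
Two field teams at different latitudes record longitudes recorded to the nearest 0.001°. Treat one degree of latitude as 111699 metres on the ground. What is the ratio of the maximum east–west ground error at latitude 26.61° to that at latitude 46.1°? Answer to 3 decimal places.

Rounding to 3 decimal places leaves the longitude within ±0.0005° of the true value.
Error at 26.61° = 0.0005° × 111699 × cos 26.61° ≈ 55.849 × 0.8941 = 49.934 m.
Error at 46.1° = 0.0005° × 111699 × cos 46.1° ≈ 55.849 × 0.6934 = 38.726 m.
Ratio: 49.934 / 38.726 = cos 26.61° / cos 46.1° ≈ 1.2894.

1.289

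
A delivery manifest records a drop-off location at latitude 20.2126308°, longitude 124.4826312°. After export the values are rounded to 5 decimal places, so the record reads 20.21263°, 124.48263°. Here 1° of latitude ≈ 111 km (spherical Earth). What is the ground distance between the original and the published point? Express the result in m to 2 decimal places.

The latitude changed by +0.0000008° and the longitude by +0.0000012°.
North–south shift: 0.0000008 × 111000 = 0.0888 m.
E–W at 20.2126°: 0.0000012° × 111000 × cos 20.2126° = 0.0000012 × 111000 × 0.9384 ≈ 0.124997 m.
Hypotenuse of the two orthogonal shifts: √(0.0888² + 0.124997²) = 0.153329 m.

0.15 m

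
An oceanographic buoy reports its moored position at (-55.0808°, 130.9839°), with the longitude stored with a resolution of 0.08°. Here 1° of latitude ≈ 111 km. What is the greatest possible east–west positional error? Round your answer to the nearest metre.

2542 metres

With a 0.08° grid the true value lies within half a step, ±0.08°/2 = ±0.04°, of the stored one.
Parallels shrink by cos φ, so at 55.0808° a degree of longitude is 111000 × 0.5724 ≈ 63538.7 m.
East–west error: 0.04° × 63538.7 m/° ≈ 2541.55 m.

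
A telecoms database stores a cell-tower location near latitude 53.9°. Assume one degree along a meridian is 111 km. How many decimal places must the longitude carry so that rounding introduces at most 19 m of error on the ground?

4 decimal places

At 53.9° one degree of longitude covers 111000 × cos 53.9° ≈ 111000 × 0.5892 ≈ 65400.8 m.
Rounding to N decimal places gives at most 0.5 × 10⁻ᴺ degrees of error, i.e. 0.5 × 10⁻ᴺ × 65400.8 m.
Need 0.5 × 65400.8 × 10⁻ᴺ ≤ 19 → 10⁻ᴺ ≤ 5.810e-04, so N ≥ 3.24.
At 3 places the error can reach 32.7 m, but 4 places keeps it to 3.27 m.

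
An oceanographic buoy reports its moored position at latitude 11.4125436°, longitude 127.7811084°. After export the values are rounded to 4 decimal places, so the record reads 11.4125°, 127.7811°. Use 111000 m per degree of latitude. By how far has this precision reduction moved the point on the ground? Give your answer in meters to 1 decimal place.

4.9 meters

The latitude changed by +0.0000436° and the longitude by +0.0000084°.
North–south shift: 0.0000436 × 111000 = 4.8396 m.
E–W at 11.4125°: 0.0000084° × 111000 × cos 11.4125° = 0.0000084 × 111000 × 0.9802 ≈ 0.913965 m.
Hypotenuse of the two orthogonal shifts: √(4.8396² + 0.913965²) = 4.92515 m.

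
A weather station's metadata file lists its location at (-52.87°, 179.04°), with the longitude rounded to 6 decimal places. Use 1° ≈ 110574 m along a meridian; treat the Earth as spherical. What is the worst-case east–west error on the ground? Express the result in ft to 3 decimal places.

0.109 ft

Rounding to 6 decimal places leaves the longitude within ±5e-07° of the true value.
One degree of longitude at 52.87° is 110574 × cos 52.87° ≈ 110574 × 0.6036 = 66745.3 m.
So at most 5e-07° × 66745.3 ≈ 0.0333726 m east–west.
Converting: 0.0333726 m × 3.2808 ft/m ≈ 0.10949 ft.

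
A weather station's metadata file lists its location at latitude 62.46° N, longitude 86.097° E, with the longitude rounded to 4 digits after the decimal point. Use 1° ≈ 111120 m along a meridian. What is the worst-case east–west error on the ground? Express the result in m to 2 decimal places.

2.57 m

Rounding to 4 decimal places leaves the longitude within ±5e-05° of the true value.
Parallels shrink by cos φ, so at 62.46° a degree of longitude is 111120 × 0.4624 ≈ 51378.3 m.
East–west error: 5e-05° × 51378.3 m/° ≈ 2.56892 m.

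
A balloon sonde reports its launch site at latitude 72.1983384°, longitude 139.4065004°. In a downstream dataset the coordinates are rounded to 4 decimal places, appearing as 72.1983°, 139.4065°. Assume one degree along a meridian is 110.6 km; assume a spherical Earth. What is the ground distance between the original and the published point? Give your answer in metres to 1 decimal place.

Δlat = 72.1983384 − 72.1983 = +0.0000384°; Δlon = 139.4065004 − 139.4065 = +0.0000004°.
North–south shift: 0.0000384 × 110600 = 4.24704 m.
East–west at this latitude: 0.0000004° × 110600 × cos 72.1983° ≈ 0.0000004 × 33813 = 0.0135252 m.
Hypotenuse of the two orthogonal shifts: √(4.24704² + 0.0135252²) = 4.24706 m.

4.2 metres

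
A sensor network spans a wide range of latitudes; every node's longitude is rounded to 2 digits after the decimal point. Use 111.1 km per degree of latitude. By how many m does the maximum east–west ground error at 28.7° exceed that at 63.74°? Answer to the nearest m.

Rounding to 2 decimal places leaves the longitude within ±0.005° of the true value.
At 28.7°: 0.005° × 111100 × cos 28.7° = 0.005 × 111100 × 0.8771 ≈ 487.25 m.
Error at 63.74° = 0.005° × 111100 × cos 63.74° ≈ 555.5 × 0.4424 = 245.78 m.
Difference: 487.25 − 245.78 = 241.48 m.

241 m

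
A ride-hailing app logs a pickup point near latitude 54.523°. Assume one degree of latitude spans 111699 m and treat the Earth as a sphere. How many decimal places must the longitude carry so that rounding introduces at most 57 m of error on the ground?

At 54.523° one degree of longitude covers 111699 × cos 54.523° ≈ 111699 × 0.5804 ≈ 64827.4 m.
N decimal places → at most half a unit in the last place, 0.5 × 10⁻ᴺ° = 64827.4/2 × 10⁻ᴺ m.
Setting 32413.7 × 10⁻ᴺ ≤ 57 gives 10ᴺ ≥ 568.7, i.e. N ≥ 2.75.
N = 2 would give 324 m (too coarse); N = 3 gives 32.4 m ≤ 57 m.

3 decimal places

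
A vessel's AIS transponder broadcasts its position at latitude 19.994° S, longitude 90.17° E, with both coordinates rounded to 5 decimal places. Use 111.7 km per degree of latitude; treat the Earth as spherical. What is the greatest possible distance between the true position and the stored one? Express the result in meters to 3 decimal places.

0.766 meters

Rounding to 5 decimal places leaves each coordinate within ±5e-06° of the true value.
North–south component: 5e-06° × 111700 = 0.5585 m.
Longitude error → 5e-06 × 111700 × cos 19.994° = 5e-06 × 111700 × 0.9397 ≈ 0.524838 m.
Combining orthogonally: (0.5585² + 0.524838²)^½ ≈ 0.766406 m.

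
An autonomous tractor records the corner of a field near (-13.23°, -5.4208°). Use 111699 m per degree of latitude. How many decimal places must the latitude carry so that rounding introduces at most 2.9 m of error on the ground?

One degree of latitude covers 111699 m.
Rounding to N decimal places gives at most 0.5 × 10⁻ᴺ degrees of error, i.e. 0.5 × 10⁻ᴺ × 111699 m.
Need 0.5 × 111699 × 10⁻ᴺ ≤ 2.9 → 10⁻ᴺ ≤ 5.193e-05, so N ≥ 4.28.
So 5 decimal places suffice (0.558 m); 4 would allow up to 5.58 m.

5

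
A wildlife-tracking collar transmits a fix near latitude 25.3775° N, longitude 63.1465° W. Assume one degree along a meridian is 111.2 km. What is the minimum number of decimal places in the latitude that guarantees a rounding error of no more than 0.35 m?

One degree of latitude covers 111200 m.
N decimal places → at most half a unit in the last place, 0.5 × 10⁻ᴺ° = 111200/2 × 10⁻ᴺ m.
Setting 55600 × 10⁻ᴺ ≤ 0.35 gives 10ᴺ ≥ 1.589e+05, i.e. N ≥ 5.20.
So 6 decimal places suffice (0.0556 m); 5 would allow up to 0.556 m.

6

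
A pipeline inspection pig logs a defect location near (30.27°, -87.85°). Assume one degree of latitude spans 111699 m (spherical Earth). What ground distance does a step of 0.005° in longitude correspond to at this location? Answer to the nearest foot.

One degree of longitude here spans 111699 × cos 30.27° = 111699 × 0.8637 ≈ 96469.9 m; 0.005° of that is 482.35 m.
In feet: 482.35 m ÷ 0.3048 ≈ 1582.5 ft.

1583 feet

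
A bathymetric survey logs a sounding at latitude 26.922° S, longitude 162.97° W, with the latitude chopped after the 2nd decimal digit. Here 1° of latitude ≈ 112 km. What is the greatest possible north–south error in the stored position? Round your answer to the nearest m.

1120 m

Truncating at 2 decimal places can drop up to a full unit in the last place, so the latitude may be off by as much as 0.01°.
Along the meridian that is 0.01° × 112000 m/° = 1120 m.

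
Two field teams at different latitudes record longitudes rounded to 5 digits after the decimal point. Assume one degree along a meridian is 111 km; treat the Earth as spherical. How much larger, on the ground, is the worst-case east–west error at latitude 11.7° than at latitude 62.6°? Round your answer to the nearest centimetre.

29 centimetres

Rounding to 5 decimal places leaves the longitude within ±5e-06° of the true value.
At 11.7°: 5e-06° × 111000 × cos 11.7° = 5e-06 × 111000 × 0.9792 ≈ 0.54347 m.
Error at 62.6° = 5e-06° × 111000 × cos 62.6° ≈ 0.555 × 0.4602 = 0.25541 m.
So the lower-latitude error exceeds the higher by 0.54347 − 0.25541 = 0.28806 m.
That is 0.288058 m = 28.806 cm.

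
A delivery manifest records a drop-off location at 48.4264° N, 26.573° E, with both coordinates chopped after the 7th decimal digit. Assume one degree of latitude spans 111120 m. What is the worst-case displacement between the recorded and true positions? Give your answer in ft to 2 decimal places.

Truncating at 7 decimal places can drop up to a full unit in the last place, so each coordinate may be off by as much as 1e-07°.
North–south component: 1e-07° × 111120 = 0.011112 m.
E–W at 48.4264°: 1e-07° × 111120 × cos 48.4264° = 1e-07 × 111120 × 0.6636 ≈ 0.00737372 m.
Worst case both components are at the extreme and orthogonal: √(0.011112² + 0.00737372²) ≈ 0.013336 m.
In feet: 0.013336 m ÷ 0.3048 ≈ 0.043753 ft.

0.04 ft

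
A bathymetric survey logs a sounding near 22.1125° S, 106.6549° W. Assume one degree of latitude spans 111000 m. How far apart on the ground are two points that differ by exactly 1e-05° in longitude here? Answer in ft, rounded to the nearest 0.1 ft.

3.4 ft

One degree of longitude here spans 111000 × cos 22.1125° = 111000 × 0.9264 ≈ 102836 m; 1e-05° of that is 1.02836 m.
In feet: 1.02836 m ÷ 0.3048 ≈ 3.3739 ft.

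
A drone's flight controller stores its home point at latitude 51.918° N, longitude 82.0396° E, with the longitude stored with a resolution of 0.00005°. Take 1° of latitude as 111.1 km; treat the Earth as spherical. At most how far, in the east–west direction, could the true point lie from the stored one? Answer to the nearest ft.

With a 0.00005° grid the true value lies within half a step, ±0.00005°/2 = ±2.5e-05°, of the stored one.
One degree of longitude at 51.918° is 111100 × cos 51.918° ≈ 111100 × 0.6168 = 68525.2 m.
East–west error: 2.5e-05° × 68525.2 m/° ≈ 1.71313 m.
Converting: 1.71313 m × 3.2808 ft/m ≈ 5.6205 ft.

6 ft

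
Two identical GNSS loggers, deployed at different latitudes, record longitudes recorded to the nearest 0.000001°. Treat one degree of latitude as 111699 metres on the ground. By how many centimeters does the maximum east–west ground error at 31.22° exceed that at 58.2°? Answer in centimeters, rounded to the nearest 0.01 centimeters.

1.83 centimeters

Rounding to 6 decimal places leaves the longitude within ±5e-07° of the true value.
Error at 31.22° = 5e-07° × 111699 × cos 31.22° ≈ 0.055849 × 0.8552 = 0.047762 m.
At 58.2°: 5e-07° × 111699 × cos 58.2° = 5e-07 × 111699 × 0.5270 ≈ 0.02943 m.
So the lower-latitude error exceeds the higher by 0.047762 − 0.02943 = 0.018331 m.
That is 0.0183313 m = 1.8331 cm.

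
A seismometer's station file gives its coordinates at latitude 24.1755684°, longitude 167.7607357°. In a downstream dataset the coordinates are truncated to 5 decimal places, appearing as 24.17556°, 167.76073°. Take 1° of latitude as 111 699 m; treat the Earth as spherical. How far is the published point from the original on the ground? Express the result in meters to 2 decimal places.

Δlat = 24.1755684 − 24.17556 = +0.0000084°; Δlon = 167.7607357 − 167.76073 = +0.0000057°.
N–S: 0.0000084° × 111699 m/° = 0.938272 m.
East–west at this latitude: 0.0000057° × 111699 × cos 24.1756° ≈ 0.0000057 × 101902 = 0.580844 m.
Combined displacement = (0.938272² + 0.580844²)^½ ≈ 1.10351 m.

1.10 meters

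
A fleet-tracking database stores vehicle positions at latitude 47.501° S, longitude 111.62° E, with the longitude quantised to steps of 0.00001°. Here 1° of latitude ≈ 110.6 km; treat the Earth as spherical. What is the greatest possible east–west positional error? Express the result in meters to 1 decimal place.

0.4 meters

With a 0.00001° grid the true value lies within half a step, ±0.00001°/2 = ±5e-06°, of the stored one.
At latitude 47.501° a degree of longitude spans 110600 m × cos 47.501° = 110600 × 0.6756 ≈ 74718.9 m.
East–west error: 5e-06° × 74718.9 m/° ≈ 0.373594 m.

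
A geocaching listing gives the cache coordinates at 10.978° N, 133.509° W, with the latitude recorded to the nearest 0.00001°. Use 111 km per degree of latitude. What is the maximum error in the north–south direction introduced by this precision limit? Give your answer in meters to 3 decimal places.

0.555 meters

Rounding to 5 decimal places leaves the latitude within ±5e-06° of the true value.
So the N–S error is at most 5e-06 × 111000 = 0.555 m.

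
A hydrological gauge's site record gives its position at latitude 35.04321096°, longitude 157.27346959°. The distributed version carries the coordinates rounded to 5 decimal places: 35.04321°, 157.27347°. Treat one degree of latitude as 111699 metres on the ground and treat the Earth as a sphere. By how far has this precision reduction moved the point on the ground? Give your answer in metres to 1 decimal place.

0.1 metres

Δlat = 35.04321096 − 35.04321 = +0.00000096°; Δlon = 157.27346959 − 157.27347 = -0.00000041°.
North–south shift: 0.00000096 × 111699 = 0.107231 m.
E–W at 35.0432°: -0.00000041° × 111699 × cos 35.0432° = -0.00000041 × 111699 × 0.8187 ≈ -0.0374946 m.
Combined displacement = (0.107231² + 0.0374946²)^½ ≈ 0.113597 m.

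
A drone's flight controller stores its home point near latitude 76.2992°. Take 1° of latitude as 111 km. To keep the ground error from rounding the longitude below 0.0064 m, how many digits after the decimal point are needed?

7 decimal places

At 76.2992° one degree of longitude covers 111000 × cos 76.2992° ≈ 111000 × 0.2369 ≈ 26290.5 m.
N decimal places → at most half a unit in the last place, 0.5 × 10⁻ᴺ° = 26290.5/2 × 10⁻ᴺ m.
Setting 13145.3 × 10⁻ᴺ ≤ 0.0064 gives 10ᴺ ≥ 2.054e+06, i.e. N ≥ 6.31.
So 7 decimal places suffice (0.00131 m); 6 would allow up to 0.0131 m.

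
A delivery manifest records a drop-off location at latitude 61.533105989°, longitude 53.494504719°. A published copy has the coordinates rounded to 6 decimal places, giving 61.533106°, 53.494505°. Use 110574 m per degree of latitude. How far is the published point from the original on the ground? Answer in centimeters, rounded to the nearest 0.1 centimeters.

1.5 centimeters

The latitude changed by -0.000000011° and the longitude by -0.000000281°.
North–south shift: -0.000000011 × 110574 = -0.00121631 m.
East–west at this latitude: -0.000000281° × 110574 × cos 61.5331° ≈ -0.000000281 × 52705.2 = -0.0148102 m.
Distance: √(0.00121631² + 0.0148102²) ≈ 0.01486 m.
That is 0.01486 m = 1.486 cm.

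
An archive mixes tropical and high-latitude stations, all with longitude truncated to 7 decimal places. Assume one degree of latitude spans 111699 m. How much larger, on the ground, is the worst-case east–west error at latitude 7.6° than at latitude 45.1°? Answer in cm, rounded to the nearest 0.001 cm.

0.319 cm

Truncating at 7 decimal places can drop up to a full unit in the last place, so the longitude may be off by as much as 1e-07°.
At 7.6°: 1e-07° × 111699 × cos 7.6° = 1e-07 × 111699 × 0.9912 ≈ 0.011072 m.
At 45.1°: 1e-07° × 111699 × cos 45.1° = 1e-07 × 111699 × 0.7059 ≈ 0.0078845 m.
Difference: 0.011072 − 0.0078845 = 0.0031873 m.
That is 0.00318726 m = 0.31873 cm.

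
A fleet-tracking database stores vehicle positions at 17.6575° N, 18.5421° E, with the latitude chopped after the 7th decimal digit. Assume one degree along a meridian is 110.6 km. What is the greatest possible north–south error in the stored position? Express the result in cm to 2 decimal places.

1.11 cm

Truncating at 7 decimal places can drop up to a full unit in the last place, so the latitude may be off by as much as 1e-07°.
Along the meridian that is 1e-07° × 110600 m/° = 0.01106 m.
That is 0.01106 m = 1.106 cm.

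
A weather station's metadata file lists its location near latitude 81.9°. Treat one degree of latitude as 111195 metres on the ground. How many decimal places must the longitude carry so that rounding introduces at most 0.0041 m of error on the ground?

7

At 81.9° one degree of longitude covers 111195 × cos 81.9° ≈ 111195 × 0.1409 ≈ 15667.5 m.
With N decimal places the half-ulp bound is 0.5·10⁻ᴺ°, or 0.5·10⁻ᴺ × 15667.5 m on the ground.
Need 0.5 × 15667.5 × 10⁻ᴺ ≤ 0.0041 → 10⁻ᴺ ≤ 5.234e-07, so N ≥ 6.28.
N = 6 would give 0.00783 m (too coarse); N = 7 gives 0.000783 m ≤ 0.0041 m.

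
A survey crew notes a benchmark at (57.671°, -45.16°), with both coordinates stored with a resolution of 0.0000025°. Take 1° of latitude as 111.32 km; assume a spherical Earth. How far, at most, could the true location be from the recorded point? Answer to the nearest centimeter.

16 centimeters

With a 0.0000025° grid the true value lies within half a step, ±0.0000025°/2 = ±1.25e-06°, of the stored one.
N–S: 1.25e-06° × 111320 m/° = 0.13915 m.
East–west component at 57.671°: 1.25e-06° × 111320 × cos 57.671° ≈ 1.25e-06 × 59531.7 ≈ 0.0744147 m.
Worst case both components are at the extreme and orthogonal: √(0.13915² + 0.0744147²) ≈ 0.157798 m.
That is 0.157798 m = 15.78 cm.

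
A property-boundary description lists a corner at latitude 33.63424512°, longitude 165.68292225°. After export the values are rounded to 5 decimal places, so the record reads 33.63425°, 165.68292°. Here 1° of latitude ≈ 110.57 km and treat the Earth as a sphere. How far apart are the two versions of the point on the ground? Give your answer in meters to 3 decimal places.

The latitude changed by -0.00000488° and the longitude by +0.00000225°.
North–south shift: -0.00000488 × 110570 = -0.539582 m.
E–W at 33.6343°: 0.00000225° × 110570 × cos 33.6343° = 0.00000225 × 110570 × 0.8326 ≈ 0.207134 m.
Hypotenuse of the two orthogonal shifts: √(0.539582² + 0.207134²) = 0.577973 m.

0.578 meters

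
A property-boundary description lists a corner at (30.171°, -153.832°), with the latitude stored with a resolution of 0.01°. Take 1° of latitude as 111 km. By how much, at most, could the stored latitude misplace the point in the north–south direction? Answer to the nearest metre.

With a 0.01° grid the true value lies within half a step, ±0.01°/2 = ±0.005°, of the stored one.
So the N–S error is at most 0.005 × 111000 = 555 m.

555 metres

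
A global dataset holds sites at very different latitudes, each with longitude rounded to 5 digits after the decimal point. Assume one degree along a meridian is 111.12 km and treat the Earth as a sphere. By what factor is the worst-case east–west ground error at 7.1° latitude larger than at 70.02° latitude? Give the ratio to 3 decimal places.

2.904

Rounding to 5 decimal places leaves the longitude within ±5e-06° of the true value.
Error at 7.1° = 5e-06° × 111120 × cos 7.1° ≈ 0.5556 × 0.9923 = 0.55134 m.
Error at 70.02° = 5e-06° × 111120 × cos 70.02° ≈ 0.5556 × 0.3417 = 0.18984 m.
The ratio reduces to cos 7.1° / cos 70.02° = 0.9923/0.3417 ≈ 2.9042.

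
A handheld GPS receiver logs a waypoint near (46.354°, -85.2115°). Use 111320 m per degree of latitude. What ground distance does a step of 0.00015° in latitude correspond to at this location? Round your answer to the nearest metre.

Along a meridian 0.00015° is 0.00015 × 111320 = 16.698 m.

17 metres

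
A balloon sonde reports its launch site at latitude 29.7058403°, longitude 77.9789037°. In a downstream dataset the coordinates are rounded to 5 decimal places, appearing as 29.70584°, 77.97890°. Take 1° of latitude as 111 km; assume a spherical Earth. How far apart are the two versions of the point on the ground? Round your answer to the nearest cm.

The latitude changed by +0.0000003° and the longitude by +0.0000037°.
N–S: 0.0000003° × 111000 m/° = 0.0333 m.
East–west at this latitude: 0.0000037° × 111000 × cos 29.7058° ≈ 0.0000037 × 96412.5 = 0.356726 m.
Distance: √(0.0333² + 0.356726²) ≈ 0.358277 m.
That is 0.358277 m = 35.828 cm.

36 cm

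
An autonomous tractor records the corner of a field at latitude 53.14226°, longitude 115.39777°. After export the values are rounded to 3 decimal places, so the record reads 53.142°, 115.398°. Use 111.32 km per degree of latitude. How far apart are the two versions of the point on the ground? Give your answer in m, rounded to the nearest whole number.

33 m

Δlat = 53.14226 − 53.142 = +0.00026°; Δlon = 115.39777 − 115.398 = -0.00023°.
North–south shift: 0.00026 × 111320 = 28.9432 m.
East–west at this latitude: -0.00023° × 111320 × cos 53.142° ≈ -0.00023 × 66773.5 = -15.3579 m.
Combined displacement = (28.9432² + 15.3579²)^½ ≈ 32.7654 m.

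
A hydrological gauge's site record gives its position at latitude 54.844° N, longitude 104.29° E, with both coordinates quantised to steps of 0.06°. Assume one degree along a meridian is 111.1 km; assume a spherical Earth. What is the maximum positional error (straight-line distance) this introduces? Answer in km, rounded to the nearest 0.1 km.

With a 0.06° grid the true value lies within half a step, ±0.06°/2 = ±0.03°, of the stored one.
Latitude error → 0.03 × 111100 = 3333 m along the meridian.
E–W at 54.844°: 0.03° × 111100 × cos 54.844° = 0.03 × 111100 × 0.5758 ≈ 1919.16 m.
Combining orthogonally: (3333² + 1919.16²)^½ ≈ 3846.04 m.
That is 3846.04 m = 3.846 km.

3.8 km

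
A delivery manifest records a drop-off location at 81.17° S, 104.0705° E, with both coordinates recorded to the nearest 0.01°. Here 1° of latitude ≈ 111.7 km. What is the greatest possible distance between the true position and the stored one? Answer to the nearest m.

565 m

Rounding to 2 decimal places leaves each coordinate within ±0.005° of the true value.
N–S: 0.005° × 111700 m/° = 558.5 m.
E–W at 81.17°: 0.005° × 111700 × cos 81.17° = 0.005 × 111700 × 0.1535 ≈ 85.7316 m.
The two errors are perpendicular, so the maximum displacement is √(558.5² + 85.7316²) ≈ 565.042 m.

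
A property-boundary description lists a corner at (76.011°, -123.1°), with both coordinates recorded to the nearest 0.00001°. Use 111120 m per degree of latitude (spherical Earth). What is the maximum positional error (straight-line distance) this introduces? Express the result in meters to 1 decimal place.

Rounding to 5 decimal places leaves each coordinate within ±5e-06° of the true value.
North–south component: 5e-06° × 111120 = 0.5556 m.
Longitude error → 5e-06 × 111120 × cos 76.011° = 5e-06 × 111120 × 0.2417 ≈ 0.134308 m.
Worst case both components are at the extreme and orthogonal: √(0.5556² + 0.134308²) ≈ 0.571603 m.

0.6 meters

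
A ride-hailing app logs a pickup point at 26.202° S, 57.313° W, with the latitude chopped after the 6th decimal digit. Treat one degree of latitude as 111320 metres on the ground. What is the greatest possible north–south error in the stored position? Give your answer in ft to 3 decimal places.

Truncating at 6 decimal places can drop up to a full unit in the last place, so the latitude may be off by as much as 1e-06°.
Along the meridian that is 1e-06° × 111320 m/° = 0.11132 m.
Converting: 0.11132 m × 3.2808 ft/m ≈ 0.36522 ft.

0.365 ft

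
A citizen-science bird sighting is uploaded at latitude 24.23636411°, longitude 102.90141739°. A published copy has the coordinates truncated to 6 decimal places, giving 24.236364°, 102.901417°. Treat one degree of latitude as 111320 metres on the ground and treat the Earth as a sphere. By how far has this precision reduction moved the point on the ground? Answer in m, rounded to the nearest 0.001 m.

The latitude changed by +0.00000011° and the longitude by +0.00000039°.
North–south shift: 0.00000011 × 111320 = 0.0122452 m.
East–west at this latitude: 0.00000039° × 111320 × cos 24.2364° ≈ 0.00000039 × 101508 = 0.0395882 m.
Hypotenuse of the two orthogonal shifts: √(0.0122452² + 0.0395882²) = 0.0414388 m.

0.041 m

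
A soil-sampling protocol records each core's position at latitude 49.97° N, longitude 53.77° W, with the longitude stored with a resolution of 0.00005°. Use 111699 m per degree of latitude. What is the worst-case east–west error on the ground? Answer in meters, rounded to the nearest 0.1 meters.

1.8 meters

With a 0.00005° grid the true value lies within half a step, ±0.00005°/2 = ±2.5e-05°, of the stored one.
Parallels shrink by cos φ, so at 49.97° a degree of longitude is 111699 × 0.6432 ≈ 71843.5 m.
Maximum E–W displacement: 2.5e-05 × 71843.5 = 1.79609 m.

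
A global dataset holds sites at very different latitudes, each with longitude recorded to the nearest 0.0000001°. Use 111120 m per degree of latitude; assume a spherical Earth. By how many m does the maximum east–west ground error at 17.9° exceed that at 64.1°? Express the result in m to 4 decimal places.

0.0029 m

Rounding to 7 decimal places leaves the longitude within ±5e-08° of the true value.
Error at 17.9° = 5e-08° × 111120 × cos 17.9° ≈ 0.005556 × 0.9516 = 0.0052871 m.
At 64.1°: 5e-08° × 111120 × cos 64.1° = 5e-08 × 111120 × 0.4368 ≈ 0.0024269 m.
So the lower-latitude error exceeds the higher by 0.0052871 − 0.0024269 = 0.0028602 m.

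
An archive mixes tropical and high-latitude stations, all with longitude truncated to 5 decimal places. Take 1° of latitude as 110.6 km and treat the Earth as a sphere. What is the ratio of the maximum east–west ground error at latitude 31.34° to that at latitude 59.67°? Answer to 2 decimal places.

Truncating at 5 decimal places can drop up to a full unit in the last place, so the longitude may be off by as much as 1e-05°.
At 31.34°: 1e-05° × 110600 × cos 31.34° = 1e-05 × 110600 × 0.8541 ≈ 0.94463 m.
At 59.67°: 1e-05° × 110600 × cos 59.67° = 1e-05 × 110600 × 0.5050 ≈ 0.55851 m.
Ratio: 0.94463 / 0.55851 = cos 31.34° / cos 59.67° ≈ 1.6913.

1.69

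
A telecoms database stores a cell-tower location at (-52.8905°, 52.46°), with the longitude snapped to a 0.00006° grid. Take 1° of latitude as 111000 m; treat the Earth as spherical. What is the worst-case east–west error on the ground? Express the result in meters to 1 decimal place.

With a 0.00006° grid the true value lies within half a step, ±0.00006°/2 = ±3e-05°, of the stored one.
One degree of longitude at 52.8905° is 111000 × cos 52.8905° ≈ 111000 × 0.6033 = 66970.8 m.
Maximum E–W displacement: 3e-05 × 66970.8 = 2.00912 m.

2.0 meters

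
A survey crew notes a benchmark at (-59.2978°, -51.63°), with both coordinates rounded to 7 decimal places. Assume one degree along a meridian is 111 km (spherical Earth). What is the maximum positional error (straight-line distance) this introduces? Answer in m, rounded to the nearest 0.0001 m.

0.0062 m

Rounding to 7 decimal places leaves each coordinate within ±5e-08° of the true value.
Latitude error → 5e-08 × 111000 = 0.00555 m along the meridian.
E–W at 59.2978°: 5e-08° × 111000 × cos 59.2978° = 5e-08 × 111000 × 0.5106 ≈ 0.0028337 m.
The two errors are perpendicular, so the maximum displacement is √(0.00555² + 0.0028337²) ≈ 0.00623156 m.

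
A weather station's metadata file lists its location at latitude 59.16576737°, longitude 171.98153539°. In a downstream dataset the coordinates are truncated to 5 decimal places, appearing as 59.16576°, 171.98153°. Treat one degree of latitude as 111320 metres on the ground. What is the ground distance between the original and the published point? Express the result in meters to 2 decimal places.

0.88 meters

The latitude changed by +0.00000737° and the longitude by +0.00000539°.
N–S: 0.00000737° × 111320 m/° = 0.820428 m.
East–west at this latitude: 0.00000539° × 111320 × cos 59.1658° ≈ 0.00000539 × 57057.7 = 0.307541 m.
Combined displacement = (0.820428² + 0.307541²)^½ ≈ 0.876176 m.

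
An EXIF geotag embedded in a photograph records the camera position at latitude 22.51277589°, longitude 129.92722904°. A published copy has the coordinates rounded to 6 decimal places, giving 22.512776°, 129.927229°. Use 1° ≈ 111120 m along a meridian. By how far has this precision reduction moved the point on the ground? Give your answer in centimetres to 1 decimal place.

The latitude changed by -0.00000011° and the longitude by +0.00000004°.
North–south shift: -0.00000011 × 111120 = -0.0122232 m.
East–west at this latitude: 0.00000004° × 111120 × cos 22.5128° ≈ 0.00000004 × 102652 = 0.00410608 m.
Combined displacement = (0.0122232² + 0.00410608²)^½ ≈ 0.0128944 m.
That is 0.0128944 m = 1.2894 cm.

1.3 centimetres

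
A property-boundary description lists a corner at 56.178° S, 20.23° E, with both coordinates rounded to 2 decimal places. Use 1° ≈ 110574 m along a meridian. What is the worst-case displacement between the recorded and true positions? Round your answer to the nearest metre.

Rounding to 2 decimal places leaves each coordinate within ±0.005° of the true value.
North–south component: 0.005° × 110574 = 552.87 m.
Longitude error → 0.005 × 110574 × cos 56.178° = 0.005 × 110574 × 0.5566 ≈ 307.736 m.
Worst case both components are at the extreme and orthogonal: √(552.87² + 307.736²) ≈ 632.745 m.

633 metres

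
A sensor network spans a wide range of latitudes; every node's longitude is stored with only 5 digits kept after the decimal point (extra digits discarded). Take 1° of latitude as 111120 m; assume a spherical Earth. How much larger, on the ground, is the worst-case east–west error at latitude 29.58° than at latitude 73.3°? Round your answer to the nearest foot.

2 feet

Truncating at 5 decimal places can drop up to a full unit in the last place, so the longitude may be off by as much as 1e-05°.
Error at 29.58° = 1e-05° × 111120 × cos 29.58° ≈ 1.1112 × 0.8697 = 0.96637 m.
At 73.3°: 1e-05° × 111120 × cos 73.3° = 1e-05 × 111120 × 0.2874 ≈ 0.31932 m.
So the lower-latitude error exceeds the higher by 0.96637 − 0.31932 = 0.64706 m.
Converting: 0.647059 m × 3.2808 ft/m ≈ 2.1229 ft.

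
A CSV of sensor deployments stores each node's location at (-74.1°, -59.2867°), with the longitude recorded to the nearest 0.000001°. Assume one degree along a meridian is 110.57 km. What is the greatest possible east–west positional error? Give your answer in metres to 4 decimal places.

0.0151 metres

Rounding to 6 decimal places leaves the longitude within ±5e-07° of the true value.
Parallels shrink by cos φ, so at 74.1° a degree of longitude is 110570 × 0.2740 ≈ 30291.7 m.
So at most 5e-07° × 30291.7 ≈ 0.0151458 m east–west.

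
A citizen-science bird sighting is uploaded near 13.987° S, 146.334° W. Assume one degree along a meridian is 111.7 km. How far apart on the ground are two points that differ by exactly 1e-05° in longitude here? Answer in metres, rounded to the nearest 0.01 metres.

1.08 metres

1e-05° of longitude at 13.987° is 1e-05 × 111700 × cos 13.987° ≈ 1e-05 × 108388 = 1.08388 m.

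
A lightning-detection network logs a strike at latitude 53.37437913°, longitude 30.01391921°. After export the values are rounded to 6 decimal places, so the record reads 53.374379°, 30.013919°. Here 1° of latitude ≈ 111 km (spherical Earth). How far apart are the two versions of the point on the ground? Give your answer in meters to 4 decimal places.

The latitude changed by +0.00000013° and the longitude by +0.00000021°.
North–south shift: 0.00000013 × 111000 = 0.01443 m.
East–west at this latitude: 0.00000021° × 111000 × cos 53.3744° ≈ 0.00000021 × 66220.8 = 0.0139064 m.
Distance: √(0.01443² + 0.0139064²) ≈ 0.0200403 m.

0.0200 meters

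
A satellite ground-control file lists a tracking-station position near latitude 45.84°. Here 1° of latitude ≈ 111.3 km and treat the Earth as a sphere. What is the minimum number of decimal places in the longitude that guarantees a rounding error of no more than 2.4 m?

5

At 45.84° one degree of longitude covers 111300 × cos 45.84° ≈ 111300 × 0.6967 ≈ 77538.8 m.
N decimal places → at most half a unit in the last place, 0.5 × 10⁻ᴺ° = 77538.8/2 × 10⁻ᴺ m.
Need 0.5 × 77538.8 × 10⁻ᴺ ≤ 2.4 → 10⁻ᴺ ≤ 6.190e-05, so N ≥ 4.21.
At 4 places the error can reach 3.88 m, but 5 places keeps it to 0.388 m.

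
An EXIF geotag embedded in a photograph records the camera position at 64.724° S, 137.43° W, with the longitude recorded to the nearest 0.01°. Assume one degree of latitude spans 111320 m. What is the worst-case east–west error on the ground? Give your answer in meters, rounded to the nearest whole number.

238 meters

Rounding to 2 decimal places leaves the longitude within ±0.005° of the true value.
Parallels shrink by cos φ, so at 64.724° a degree of longitude is 111320 × 0.4270 ≈ 47531.3 m.
Maximum E–W displacement: 0.005 × 47531.3 = 237.657 m.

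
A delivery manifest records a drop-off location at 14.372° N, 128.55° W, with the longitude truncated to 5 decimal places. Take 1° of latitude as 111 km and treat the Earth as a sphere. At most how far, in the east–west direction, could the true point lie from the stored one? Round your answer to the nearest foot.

4 feet

Truncating at 5 decimal places can drop up to a full unit in the last place, so the longitude may be off by as much as 1e-05°.
At latitude 14.372° a degree of longitude spans 111000 m × cos 14.372° = 111000 × 0.9687 ≈ 107526 m.
So at most 1e-05° × 107526 ≈ 1.07526 m east–west.
Converting: 1.07526 m × 3.2808 ft/m ≈ 3.5278 ft.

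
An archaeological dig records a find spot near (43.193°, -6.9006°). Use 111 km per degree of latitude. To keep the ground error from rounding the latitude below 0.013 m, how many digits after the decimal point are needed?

One degree of latitude covers 111000 m.
With N decimal places the half-ulp bound is 0.5·10⁻ᴺ°, or 0.5·10⁻ᴺ × 111000 m on the ground.
Need 0.5 × 111000 × 10⁻ᴺ ≤ 0.013 → 10⁻ᴺ ≤ 2.342e-07, so N ≥ 6.63.
At 6 places the error can reach 0.0555 m, but 7 places keeps it to 0.00555 m.

7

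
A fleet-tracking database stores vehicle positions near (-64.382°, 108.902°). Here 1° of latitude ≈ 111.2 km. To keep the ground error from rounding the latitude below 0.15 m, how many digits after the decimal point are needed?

6

One degree of latitude covers 111200 m.
With N decimal places the half-ulp bound is 0.5·10⁻ᴺ°, or 0.5·10⁻ᴺ × 111200 m on the ground.
Need 0.5 × 111200 × 10⁻ᴺ ≤ 0.15 → 10⁻ᴺ ≤ 2.698e-06, so N ≥ 5.57.
At 5 places the error can reach 0.556 m, but 6 places keeps it to 0.0556 m.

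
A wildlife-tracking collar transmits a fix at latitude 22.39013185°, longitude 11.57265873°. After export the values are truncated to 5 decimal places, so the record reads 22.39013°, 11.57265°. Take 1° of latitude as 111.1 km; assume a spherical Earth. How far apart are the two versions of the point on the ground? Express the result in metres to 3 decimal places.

0.920 metres

The latitude changed by +0.00000185° and the longitude by +0.00000873°.
N–S: 0.00000185° × 111100 m/° = 0.205535 m.
E–W at 22.3901°: 0.00000873° × 111100 × cos 22.3901° = 0.00000873 × 111100 × 0.9246 ≈ 0.896784 m.
Hypotenuse of the two orthogonal shifts: √(0.205535² + 0.896784²) = 0.920036 m.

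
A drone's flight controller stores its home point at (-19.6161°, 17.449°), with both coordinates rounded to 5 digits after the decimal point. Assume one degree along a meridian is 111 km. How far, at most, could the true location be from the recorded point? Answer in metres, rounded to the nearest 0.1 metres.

0.8 metres

Rounding to 5 decimal places leaves each coordinate within ±5e-06° of the true value.
N–S: 5e-06° × 111000 m/° = 0.555 m.
Longitude error → 5e-06 × 111000 × cos 19.6161° = 5e-06 × 111000 × 0.9420 ≈ 0.52279 m.
Combining orthogonally: (0.555² + 0.52279²)^½ ≈ 0.762453 m.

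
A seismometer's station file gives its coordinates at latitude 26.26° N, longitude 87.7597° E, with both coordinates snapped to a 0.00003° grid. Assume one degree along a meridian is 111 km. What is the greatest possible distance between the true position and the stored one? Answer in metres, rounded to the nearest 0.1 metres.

With a 0.00003° grid the true value lies within half a step, ±0.00003°/2 = ±1.5e-05°, of the stored one.
N–S: 1.5e-05° × 111000 m/° = 1.665 m.
Longitude error → 1.5e-05 × 111000 × cos 26.26° = 1.5e-05 × 111000 × 0.8968 ≈ 1.49316 m.
Worst case both components are at the extreme and orthogonal: √(1.665² + 1.49316²) ≈ 2.23646 m.

2.2 metres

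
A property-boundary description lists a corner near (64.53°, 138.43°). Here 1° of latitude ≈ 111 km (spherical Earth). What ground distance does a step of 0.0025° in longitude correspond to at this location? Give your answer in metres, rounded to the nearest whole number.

One degree of longitude here spans 111000 × cos 64.53° = 111000 × 0.4300 ≈ 47734.3 m; 0.0025° of that is 119.336 m.

119 metres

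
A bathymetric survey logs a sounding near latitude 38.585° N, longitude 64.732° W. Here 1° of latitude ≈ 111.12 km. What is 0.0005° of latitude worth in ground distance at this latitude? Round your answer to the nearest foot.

182 feet

Along a meridian 0.0005° is 0.0005 × 111120 = 55.56 m.
In feet: 55.56 m ÷ 0.3048 ≈ 182.28 ft.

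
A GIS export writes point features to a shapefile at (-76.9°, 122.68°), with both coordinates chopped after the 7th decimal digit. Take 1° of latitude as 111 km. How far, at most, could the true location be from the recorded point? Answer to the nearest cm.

1 cm

Truncating at 7 decimal places can drop up to a full unit in the last place, so each coordinate may be off by as much as 1e-07°.
Latitude error → 1e-07 × 111000 = 0.0111 m along the meridian.
E–W at 76.9°: 1e-07° × 111000 × cos 76.9° = 1e-07 × 111000 × 0.2267 ≈ 0.00251583 m.
Combining orthogonally: (0.0111² + 0.00251583²)^½ ≈ 0.0113815 m.
That is 0.0113815 m = 1.1382 cm.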